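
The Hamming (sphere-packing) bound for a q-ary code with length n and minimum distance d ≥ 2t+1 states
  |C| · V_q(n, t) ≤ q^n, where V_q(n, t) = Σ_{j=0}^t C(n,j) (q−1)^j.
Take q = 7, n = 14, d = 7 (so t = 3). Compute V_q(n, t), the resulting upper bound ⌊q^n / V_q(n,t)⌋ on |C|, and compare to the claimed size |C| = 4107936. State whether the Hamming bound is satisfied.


V_q(n, t) = 81985, q^n = 678223072849, Hamming bound = 8272526, |C| = 4107936 ≤ bound (satisfied).

Step 1: Compute V_q(n, t) = Σ_{j=0}^3 C(n, j) (q−1)^j.
  j = 0: C(14,0)·(6)^0 = 1·1 = 1.
  j = 1: C(14,1)·(6)^1 = 14·6 = 84.
  j = 2: C(14,2)·(6)^2 = 91·36 = 3276.
  j = 3: C(14,3)·(6)^3 = 364·216 = 78624.
  V_q(n, t) = 1 + 84 + 3276 + 78624 = 81985.
Step 2: q^n = 7^14 = 678223072849.
Step 3: Hamming bound ⌊q^n / V_q(n,t)⌋ = ⌊678223072849/81985⌋ = 8272526.
Step 4: Compare |C| = 4107936 to 8272526: satisfied.
The claimed |C| lies below the Hamming bound.


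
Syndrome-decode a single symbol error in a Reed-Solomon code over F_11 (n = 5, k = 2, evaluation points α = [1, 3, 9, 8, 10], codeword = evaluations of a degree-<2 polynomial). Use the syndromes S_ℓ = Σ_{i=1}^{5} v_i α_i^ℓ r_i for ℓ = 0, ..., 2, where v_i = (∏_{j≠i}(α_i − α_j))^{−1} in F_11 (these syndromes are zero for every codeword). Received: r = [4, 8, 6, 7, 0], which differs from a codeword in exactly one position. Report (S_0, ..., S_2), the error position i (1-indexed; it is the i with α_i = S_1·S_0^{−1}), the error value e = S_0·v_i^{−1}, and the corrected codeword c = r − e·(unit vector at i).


S = (9, 4, 3), error at position 3, error magnitude e = 8, c = [4, 8, 9, 7, 0].

Step 1: column multipliers v_i = (∏_{j≠i}(α_i − α_j))^{−1} mod 11.
  i = 1 (α = 1): (1−3)(1−9)(1−8)(1−10) = (−2)·(−8)·(−7)·(−9) = 1008 ≡ 7, so v_1 = 7^{−1} = 8 (mod 11).
  i = 2 (α = 3): (3−1)(3−9)(3−8)(3−10) = 2·(−6)·(−5)·(−7) = −420 ≡ 9, so v_2 = 9^{−1} = 5 (mod 11).
  i = 3 (α = 9): (9−1)(9−3)(9−8)(9−10) = 8·6·1·(−1) = −48 ≡ 7, so v_3 = 7^{−1} = 8 (mod 11).
  i = 4 (α = 8): (8−1)(8−3)(8−9)(8−10) = 7·5·(−1)·(−2) = 70 ≡ 4, so v_4 = 4^{−1} = 3 (mod 11).
  i = 5 (α = 10): (10−1)(10−3)(10−9)(10−8) = 9·7·1·2 = 126 ≡ 5, so v_5 = 5^{−1} = 9 (mod 11).
  v = [8, 5, 8, 3, 9].
Step 2: syndromes of r = [4, 8, 6, 7, 0] (all sums mod 11).
  S_0 = Σ v_i r_i = 8·4 + 5·8 + 8·6 + 3·7 + 9·0 = 141 ≡ 9.
  S_1 = Σ v_i α_i r_i = 8·1·4 + 5·3·8 + 8·9·6 + 3·8·7 + 9·10·0 = 752 ≡ 4.
  α_i^2 mod 11 = [1, 9, 4, 9, 1].
  S_2 = Σ v_i α_i^2 r_i = 8·1·4 + 5·9·8 + 8·4·6 + 3·9·7 + 9·1·0 = 773 ≡ 3.
  S = (9, 4, 3) ≠ 0, so r is not a codeword (an error is present).
Step 3: locate the error. For a single error e at position i, S_ℓ = v_i·e·α_i^ℓ, so α_err = S_1/S_0.
  S_0^{−1} = 9^{−1} = 5 (mod 11), so α_err = 4·5 = 20 ≡ 9 = α_3. Error position i = 3.
  Consistency check: S_2/S_1 = 3·3 = 9 ≡ 9 = α_err ✓ (single-error assumption holds).
Step 4: error magnitude e = S_0/v_3 = S_0·∏_{j≠3}(α_3 − α_j) = 9·7 = 63 ≡ 8 (mod 11).
Step 5: correct position 3: c_3 = r_3 − e = 6 − 8 ≡ 9 (mod 11). Hence c = [4, 8, 9, 7, 0].
  Check: interpolating c through the α_i gives m(x) = 2 + 2·x (degree < 2) with m(α_i) = c_i for every i, so c is indeed a codeword.


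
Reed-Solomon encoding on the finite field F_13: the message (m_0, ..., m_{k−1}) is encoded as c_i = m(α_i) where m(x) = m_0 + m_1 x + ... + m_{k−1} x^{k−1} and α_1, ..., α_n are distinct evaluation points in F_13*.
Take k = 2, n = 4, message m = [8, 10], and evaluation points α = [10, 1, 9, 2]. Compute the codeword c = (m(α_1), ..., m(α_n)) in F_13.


c = [4, 5, 7, 2]

Message polynomial: m(x) = 8 + 10·x (mod 13).
For each evaluation point α_i, compute m(α_i) mod 13:
  α_1 = 10: Horner steps 10 → 4, so m(10) = 4.
  α_2 = 1: Horner steps 10 → 5, so m(1) = 5.
  α_3 = 9: Horner steps 10 → 7, so m(9) = 7.
  α_4 = 2: Horner steps 10 → 2, so m(2) = 2.
Codeword c = [4, 5, 7, 2] ∈ F_13^4.


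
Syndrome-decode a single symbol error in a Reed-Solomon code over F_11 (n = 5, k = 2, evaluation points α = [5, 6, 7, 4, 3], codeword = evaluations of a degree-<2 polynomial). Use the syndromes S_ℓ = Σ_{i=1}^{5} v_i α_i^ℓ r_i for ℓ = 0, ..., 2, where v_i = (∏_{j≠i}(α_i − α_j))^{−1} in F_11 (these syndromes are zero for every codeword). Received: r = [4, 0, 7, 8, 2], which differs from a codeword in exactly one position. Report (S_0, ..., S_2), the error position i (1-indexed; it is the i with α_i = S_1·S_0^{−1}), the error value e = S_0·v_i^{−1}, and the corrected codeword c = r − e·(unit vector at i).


S = (6, 7, 10), error at position 5, error magnitude e = 1, c = [4, 0, 7, 8, 1].

Step 1: column multipliers v_i = (∏_{j≠i}(α_i − α_j))^{−1} mod 11.
  i = 1 (α = 5): (5−6)(5−7)(5−4)(5−3) = (−1)·(−2)·1·2 = 4 ≡ 4, so v_1 = 4^{−1} = 3 (mod 11).
  i = 2 (α = 6): (6−5)(6−7)(6−4)(6−3) = 1·(−1)·2·3 = −6 ≡ 5, so v_2 = 5^{−1} = 9 (mod 11).
  i = 3 (α = 7): (7−5)(7−6)(7−4)(7−3) = 2·1·3·4 = 24 ≡ 2, so v_3 = 2^{−1} = 6 (mod 11).
  i = 4 (α = 4): (4−5)(4−6)(4−7)(4−3) = (−1)·(−2)·(−3)·1 = −6 ≡ 5, so v_4 = 5^{−1} = 9 (mod 11).
  i = 5 (α = 3): (3−5)(3−6)(3−7)(3−4) = (−2)·(−3)·(−4)·(−1) = 24 ≡ 2, so v_5 = 2^{−1} = 6 (mod 11).
  v = [3, 9, 6, 9, 6].
Step 2: syndromes of r = [4, 0, 7, 8, 2] (all sums mod 11).
  S_0 = Σ v_i r_i = 3·4 + 9·0 + 6·7 + 9·8 + 6·2 = 138 ≡ 6.
  S_1 = Σ v_i α_i r_i = 3·5·4 + 9·6·0 + 6·7·7 + 9·4·8 + 6·3·2 = 678 ≡ 7.
  α_i^2 mod 11 = [3, 3, 5, 5, 9].
  S_2 = Σ v_i α_i^2 r_i = 3·3·4 + 9·3·0 + 6·5·7 + 9·5·8 + 6·9·2 = 714 ≡ 10.
  S = (6, 7, 10) ≠ 0, so r is not a codeword (an error is present).
Step 3: locate the error. For a single error e at position i, S_ℓ = v_i·e·α_i^ℓ, so α_err = S_1/S_0.
  S_0^{−1} = 6^{−1} = 2 (mod 11), so α_err = 7·2 = 14 ≡ 3 = α_5. Error position i = 5.
  Consistency check: S_2/S_1 = 10·8 = 80 ≡ 3 = α_err ✓ (single-error assumption holds).
Step 4: error magnitude e = S_0/v_5 = S_0·∏_{j≠5}(α_5 − α_j) = 6·2 = 12 ≡ 1 (mod 11).
Step 5: correct position 5: c_5 = r_5 − e = 2 − 1 ≡ 1 (mod 11). Hence c = [4, 0, 7, 8, 1].
  Check: interpolating c through the α_i gives m(x) = 2 + 7·x (degree < 2) with m(α_i) = c_i for every i, so c is indeed a codeword.


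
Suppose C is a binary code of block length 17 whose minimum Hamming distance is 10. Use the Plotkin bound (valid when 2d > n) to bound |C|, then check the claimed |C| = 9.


Plotkin bound M ≤ 6; given |C| = 9 > bound (violated).

Check applicability: 2d = 20, n = 17.
2d − n = 3 > 0, so Plotkin applies.
Compute d/(2d−n) = 10/3 ≈ 3.3333.
⌊d/(2d−n)⌋ = 3.
Plotkin bound: M ≤ 2·3 = 6.
Given |C| = 9, check: VIOLATED.
This |C| is above the Plotkin bound, so no binary code with n = 17, d = 10 and 9 codewords exists.


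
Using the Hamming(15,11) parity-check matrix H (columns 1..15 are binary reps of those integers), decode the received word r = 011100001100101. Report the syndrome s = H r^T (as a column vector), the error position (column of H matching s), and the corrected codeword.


s = (0, 1, 0, 0)^T, error position = 4, corrected codeword c = 011000001100101

Compute s = H r^T mod 2 one row at a time:
  s_1 = 0 + 1 + 1 + 0 + 0 + 1 + 0 + 1 = 4 ≡ 0 (mod 2).
  s_2 = 1 + 0 + 0 + 0 + 0 + 1 + 0 + 1 = 3 ≡ 1 (mod 2).
  s_3 = 1 + 1 + 0 + 0 + 1 + 0 + 0 + 1 = 4 ≡ 0 (mod 2).
  s_4 = 0 + 1 + 0 + 0 + 1 + 0 + 1 + 1 = 4 ≡ 0 (mod 2).
s = (0, 1, 0, 0)^T — this equals column 4 of H (binary 0100), so error is at position 4.
Correct: flip bit 4 of r = 011100001100101 to get c = 011000001100101.


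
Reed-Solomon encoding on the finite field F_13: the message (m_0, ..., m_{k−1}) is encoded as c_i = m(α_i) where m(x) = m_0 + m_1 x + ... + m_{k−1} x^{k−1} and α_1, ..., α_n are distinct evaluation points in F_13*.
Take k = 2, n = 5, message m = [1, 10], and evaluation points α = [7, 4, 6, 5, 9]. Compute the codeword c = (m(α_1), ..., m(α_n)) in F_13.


c = [6, 2, 9, 12, 0]

Message polynomial: m(x) = 1 + 10·x (mod 13).
For each evaluation point α_i, compute m(α_i) mod 13:
  α_1 = 7: Horner steps 10 → 6, so m(7) = 6.
  α_2 = 4: Horner steps 10 → 2, so m(4) = 2.
  α_3 = 6: Horner steps 10 → 9, so m(6) = 9.
  α_4 = 5: Horner steps 10 → 12, so m(5) = 12.
  α_5 = 9: Horner steps 10 → 0, so m(9) = 0.
Codeword c = [6, 2, 9, 12, 0] ∈ F_13^5.


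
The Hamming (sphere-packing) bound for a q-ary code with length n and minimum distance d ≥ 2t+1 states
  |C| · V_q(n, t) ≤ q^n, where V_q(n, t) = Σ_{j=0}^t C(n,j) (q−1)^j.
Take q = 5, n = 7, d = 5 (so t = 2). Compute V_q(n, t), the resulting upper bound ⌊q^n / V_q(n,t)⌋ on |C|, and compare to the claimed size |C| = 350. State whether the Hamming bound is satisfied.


V_q(n, t) = 365, q^n = 78125, Hamming bound = 214, |C| = 350 > bound (violated).

Step 1: Compute V_q(n, t) = Σ_{j=0}^2 C(n, j) (q−1)^j.
  j = 0: C(7,0)·(4)^0 = 1·1 = 1.
  j = 1: C(7,1)·(4)^1 = 7·4 = 28.
  j = 2: C(7,2)·(4)^2 = 21·16 = 336.
  V_q(n, t) = 1 + 28 + 336 = 365.
Step 2: q^n = 5^7 = 78125.
Step 3: Hamming bound ⌊q^n / V_q(n,t)⌋ = ⌊78125/365⌋ = 214.
Step 4: Compare |C| = 350 to 214: violated.
The claimed |C| lies above the Hamming bound, so no 5-ary code of length 7 with d ≥ 5 can have 350 codewords.


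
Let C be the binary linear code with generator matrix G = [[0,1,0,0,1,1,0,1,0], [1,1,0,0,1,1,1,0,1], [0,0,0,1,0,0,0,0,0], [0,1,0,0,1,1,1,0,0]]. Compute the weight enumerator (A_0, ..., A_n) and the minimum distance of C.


Weight distribution: A_0 = 1, A_1 = 1, A_2 = 2, A_3 = 2, A_4 = 3, A_5 = 3, A_6 = 2, A_7 = 2. Minimum distance d = 1.

Enumerate all 2^4 = 16 messages m ∈ F_2^4.
For each, compute codeword c = mG in F_2^9, then tally its weight.
  m = 0000 → c = 000000000, weight = 0.
  m = 1000 → c = 010011010, weight = 4.
  m = 0100 → c = 110011101, weight = 6.
  m = 1100 → c = 100000111, weight = 4.
  m = 0010 → c = 000100000, weight = 1.
  m = 1010 → c = 010111010, weight = 5.
  m = 0110 → c = 110111101, weight = 7.
  m = 1110 → c = 100100111, weight = 5.
  m = 0001 → c = 010011100, weight = 4.
  m = 1001 → c = 000000110, weight = 2.
  m = 0101 → c = 100000001, weight = 2.
  m = 1101 → c = 110011011, weight = 6.
  m = 0011 → c = 010111100, weight = 5.
  m = 1011 → c = 000100110, weight = 3.
  m = 0111 → c = 100100001, weight = 3.
  m = 1111 → c = 110111011, weight = 7.
Tally weights:
  weight 0: 1 codewords.
  weight 1: 1 codewords.
  weight 2: 2 codewords.
  weight 3: 2 codewords.
  weight 4: 3 codewords.
  weight 5: 3 codewords.
  weight 6: 2 codewords.
  weight 7: 2 codewords.
Minimum distance d = smallest w > 0 with A_w > 0 = 1.
Sanity: Σ A_w = 16 = 2^4 = 16 ✓.


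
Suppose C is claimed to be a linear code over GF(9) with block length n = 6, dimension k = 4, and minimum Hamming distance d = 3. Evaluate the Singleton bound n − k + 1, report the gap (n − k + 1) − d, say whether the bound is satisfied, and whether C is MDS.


Singleton RHS = n − k + 1 = 3, slack = 0, bound satisfied, MDS.

Singleton bound: d ≤ n − k + 1.
Here n = 6, k = 4, so n − k + 1 = 3.
Given d = 3, check d ≤ 3: YES.
Slack = (n − k + 1) − d = 0.
The code is MDS (slack = 0).
Description: the claimed parameters are [6, 4, 3]_9; such a code would be MDS (meets Singleton bound).


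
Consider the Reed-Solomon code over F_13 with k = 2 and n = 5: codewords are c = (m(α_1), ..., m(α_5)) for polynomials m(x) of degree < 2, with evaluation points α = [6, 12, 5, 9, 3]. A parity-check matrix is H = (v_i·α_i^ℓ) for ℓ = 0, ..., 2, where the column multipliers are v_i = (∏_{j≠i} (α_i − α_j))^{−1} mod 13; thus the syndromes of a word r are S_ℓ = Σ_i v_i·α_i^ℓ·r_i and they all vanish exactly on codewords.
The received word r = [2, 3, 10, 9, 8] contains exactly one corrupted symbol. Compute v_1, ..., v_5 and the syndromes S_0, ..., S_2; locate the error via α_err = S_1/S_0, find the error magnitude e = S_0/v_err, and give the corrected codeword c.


S = (5, 12, 8), error at position 3, error magnitude e = 6, c = [2, 3, 4, 9, 8].

Step 1: column multipliers v_i = (∏_{j≠i}(α_i − α_j))^{−1} mod 13.
  i = 1 (α = 6): (6−12)(6−5)(6−9)(6−3) = (−6)·1·(−3)·3 = 54 ≡ 2, so v_1 = 2^{−1} = 7 (mod 13).
  i = 2 (α = 12): (12−6)(12−5)(12−9)(12−3) = 6·7·3·9 = 1134 ≡ 3, so v_2 = 3^{−1} = 9 (mod 13).
  i = 3 (α = 5): (5−6)(5−12)(5−9)(5−3) = (−1)·(−7)·(−4)·2 = −56 ≡ 9, so v_3 = 9^{−1} = 3 (mod 13).
  i = 4 (α = 9): (9−6)(9−12)(9−5)(9−3) = 3·(−3)·4·6 = −216 ≡ 5, so v_4 = 5^{−1} = 8 (mod 13).
  i = 5 (α = 3): (3−6)(3−12)(3−5)(3−9) = (−3)·(−9)·(−2)·(−6) = 324 ≡ 12, so v_5 = 12^{−1} = 12 (mod 13).
  v = [7, 9, 3, 8, 12].
Step 2: syndromes of r = [2, 3, 10, 9, 8] (all sums mod 13).
  S_0 = Σ v_i r_i = 7·2 + 9·3 + 3·10 + 8·9 + 12·8 = 239 ≡ 5.
  S_1 = Σ v_i α_i r_i = 7·6·2 + 9·12·3 + 3·5·10 + 8·9·9 + 12·3·8 = 1494 ≡ 12.
  α_i^2 mod 13 = [10, 1, 12, 3, 9].
  S_2 = Σ v_i α_i^2 r_i = 7·10·2 + 9·1·3 + 3·12·10 + 8·3·9 + 12·9·8 = 1607 ≡ 8.
  S = (5, 12, 8) ≠ 0, so r is not a codeword (an error is present).
Step 3: locate the error. For a single error e at position i, S_ℓ = v_i·e·α_i^ℓ, so α_err = S_1/S_0.
  S_0^{−1} = 5^{−1} = 8 (mod 13), so α_err = 12·8 = 96 ≡ 5 = α_3. Error position i = 3.
  Consistency check: S_2/S_1 = 8·12 = 96 ≡ 5 = α_err ✓ (single-error assumption holds).
Step 4: error magnitude e = S_0/v_3 = S_0·∏_{j≠3}(α_3 − α_j) = 5·9 = 45 ≡ 6 (mod 13).
Step 5: correct position 3: c_3 = r_3 − e = 10 − 6 ≡ 4 (mod 13). Hence c = [2, 3, 4, 9, 8].
  Check: interpolating c through the α_i gives m(x) = 1 + 11·x (degree < 2) with m(α_i) = c_i for every i, so c is indeed a codeword.


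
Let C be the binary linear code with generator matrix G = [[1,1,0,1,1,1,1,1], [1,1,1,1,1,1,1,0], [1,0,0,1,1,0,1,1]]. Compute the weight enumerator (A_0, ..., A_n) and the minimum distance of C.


Weight distribution: A_0 = 1, A_2 = 2, A_4 = 1, A_5 = 2, A_7 = 2. Minimum distance d = 2.

Enumerate all 2^3 = 8 messages m ∈ F_2^3.
For each, compute codeword c = mG in F_2^8, then tally its weight.
  m = 000 → c = 00000000, weight = 0.
  m = 100 → c = 11011111, weight = 7.
  m = 010 → c = 11111110, weight = 7.
  m = 110 → c = 00100001, weight = 2.
  m = 001 → c = 10011011, weight = 5.
  m = 101 → c = 01000100, weight = 2.
  m = 011 → c = 01100101, weight = 4.
  m = 111 → c = 10111010, weight = 5.
Tally weights:
  weight 0: 1 codewords.
  weight 2: 2 codewords.
  weight 4: 1 codewords.
  weight 5: 2 codewords.
  weight 7: 2 codewords.
Minimum distance d = smallest w > 0 with A_w > 0 = 2.
Sanity: Σ A_w = 8 = 2^3 = 8 ✓.


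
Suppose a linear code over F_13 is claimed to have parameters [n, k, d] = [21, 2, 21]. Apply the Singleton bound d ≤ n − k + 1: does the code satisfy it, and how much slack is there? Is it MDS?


Singleton RHS = n − k + 1 = 20, slack = -1, bound violated (no such code; not MDS).

Singleton bound: d ≤ n − k + 1.
Here n = 21, k = 2, so n − k + 1 = 20.
Given d = 21, check d ≤ 20: NO.
Slack = (n − k + 1) − d = -1.
The slack is negative: d = 21 exceeds n − k + 1 = 20 by 1, so the Singleton bound is violated and no linear [21, 2, 21]_13 code can exist. In particular it is not MDS (MDS requires d = n − k + 1 exactly).
Description: the claimed parameters are [21, 2, 21]_13; such a code would be impossible (violates the Singleton bound).


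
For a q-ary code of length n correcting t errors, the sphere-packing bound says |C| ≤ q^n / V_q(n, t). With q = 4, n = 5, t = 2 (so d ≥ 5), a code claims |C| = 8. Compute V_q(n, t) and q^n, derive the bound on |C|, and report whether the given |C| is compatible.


V_q(n, t) = 106, q^n = 1024, Hamming bound = 9, |C| = 8 ≤ bound (satisfied).

Step 1: Compute V_q(n, t) = Σ_{j=0}^2 C(n, j) (q−1)^j.
  j = 0: C(5,0)·(3)^0 = 1·1 = 1.
  j = 1: C(5,1)·(3)^1 = 5·3 = 15.
  j = 2: C(5,2)·(3)^2 = 10·9 = 90.
  V_q(n, t) = 1 + 15 + 90 = 106.
Step 2: q^n = 4^5 = 1024.
Step 3: Hamming bound ⌊q^n / V_q(n,t)⌋ = ⌊1024/106⌋ = 9.
Step 4: Compare |C| = 8 to 9: satisfied.
The claimed |C| lies below the Hamming bound.


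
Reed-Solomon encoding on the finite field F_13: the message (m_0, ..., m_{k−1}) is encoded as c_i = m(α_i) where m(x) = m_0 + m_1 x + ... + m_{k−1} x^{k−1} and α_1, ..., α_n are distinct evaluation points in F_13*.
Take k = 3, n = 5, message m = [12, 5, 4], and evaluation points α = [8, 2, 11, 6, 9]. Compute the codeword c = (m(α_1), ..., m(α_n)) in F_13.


c = [9, 12, 5, 4, 4]

Message polynomial: m(x) = 12 + 5·x + 4·x^2 (mod 13).
For each evaluation point α_i, compute m(α_i) mod 13:
  α_1 = 8: Horner steps 4 → 11 → 9, so m(8) = 9.
  α_2 = 2: Horner steps 4 → 0 → 12, so m(2) = 12.
  α_3 = 11: Horner steps 4 → 10 → 5, so m(11) = 5.
  α_4 = 6: Horner steps 4 → 3 → 4, so m(6) = 4.
  α_5 = 9: Horner steps 4 → 2 → 4, so m(9) = 4.
Codeword c = [9, 12, 5, 4, 4] ∈ F_13^5.


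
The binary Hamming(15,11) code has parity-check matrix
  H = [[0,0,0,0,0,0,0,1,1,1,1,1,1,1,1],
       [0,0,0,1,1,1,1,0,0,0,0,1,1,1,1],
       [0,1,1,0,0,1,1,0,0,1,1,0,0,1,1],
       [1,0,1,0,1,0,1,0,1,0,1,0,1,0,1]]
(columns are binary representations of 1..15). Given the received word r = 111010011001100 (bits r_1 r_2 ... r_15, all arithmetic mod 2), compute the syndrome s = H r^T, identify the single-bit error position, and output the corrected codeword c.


s = (0, 1, 0, 1)^T, error position = 5, corrected codeword c = 111000011001100

Compute s = H r^T mod 2 one row at a time:
  s_1 = 1 + 1 + 0 + 0 + 1 + 1 + 0 + 0 = 4 ≡ 0 (mod 2).
  s_2 = 0 + 1 + 0 + 0 + 1 + 1 + 0 + 0 = 3 ≡ 1 (mod 2).
  s_3 = 1 + 1 + 0 + 0 + 0 + 0 + 0 + 0 = 2 ≡ 0 (mod 2).
  s_4 = 1 + 1 + 1 + 0 + 1 + 0 + 1 + 0 = 5 ≡ 1 (mod 2).
s = (0, 1, 0, 1)^T — this equals column 5 of H (binary 0101), so error is at position 5.
Correct: flip bit 5 of r = 111010011001100 to get c = 111000011001100.


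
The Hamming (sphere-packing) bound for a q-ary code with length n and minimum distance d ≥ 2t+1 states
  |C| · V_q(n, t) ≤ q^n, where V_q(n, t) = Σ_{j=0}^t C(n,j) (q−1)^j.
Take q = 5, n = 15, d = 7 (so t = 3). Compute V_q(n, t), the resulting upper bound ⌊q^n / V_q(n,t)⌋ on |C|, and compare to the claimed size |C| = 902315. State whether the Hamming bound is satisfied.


V_q(n, t) = 30861, q^n = 30517578125, Hamming bound = 988871, |C| = 902315 ≤ bound (satisfied).

Step 1: Compute V_q(n, t) = Σ_{j=0}^3 C(n, j) (q−1)^j.
  j = 0: C(15,0)·(4)^0 = 1·1 = 1.
  j = 1: C(15,1)·(4)^1 = 15·4 = 60.
  j = 2: C(15,2)·(4)^2 = 105·16 = 1680.
  j = 3: C(15,3)·(4)^3 = 455·64 = 29120.
  V_q(n, t) = 1 + 60 + 1680 + 29120 = 30861.
Step 2: q^n = 5^15 = 30517578125.
Step 3: Hamming bound ⌊q^n / V_q(n,t)⌋ = ⌊30517578125/30861⌋ = 988871.
Step 4: Compare |C| = 902315 to 988871: satisfied.
The claimed |C| lies below the Hamming bound.


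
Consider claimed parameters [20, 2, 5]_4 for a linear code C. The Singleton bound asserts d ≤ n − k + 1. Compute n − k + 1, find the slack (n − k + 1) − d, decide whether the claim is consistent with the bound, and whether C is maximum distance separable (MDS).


Singleton RHS = n − k + 1 = 19, slack = 14, bound satisfied, not MDS.

Singleton bound: d ≤ n − k + 1.
Here n = 20, k = 2, so n − k + 1 = 19.
Given d = 5, check d ≤ 19: YES.
Slack = (n − k + 1) − d = 14.
The code is NOT MDS (slack = 14 > 0).
Description: the claimed parameters are [20, 2, 5]_4; such a code would be non-MDS.


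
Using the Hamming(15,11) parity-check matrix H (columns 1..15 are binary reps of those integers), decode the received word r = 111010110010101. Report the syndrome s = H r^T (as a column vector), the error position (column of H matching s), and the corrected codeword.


s = (0, 0, 1, 1)^T, error position = 3, corrected codeword c = 110010110010101

Compute s = H r^T mod 2 one row at a time:
  s_1 = 1 + 0 + 0 + 1 + 0 + 1 + 0 + 1 = 4 ≡ 0 (mod 2).
  s_2 = 0 + 1 + 0 + 1 + 0 + 1 + 0 + 1 = 4 ≡ 0 (mod 2).
  s_3 = 1 + 1 + 0 + 1 + 0 + 1 + 0 + 1 = 5 ≡ 1 (mod 2).
  s_4 = 1 + 1 + 1 + 1 + 0 + 1 + 1 + 1 = 7 ≡ 1 (mod 2).
s = (0, 0, 1, 1)^T — this equals column 3 of H (binary 0011), so error is at position 3.
Correct: flip bit 3 of r = 111010110010101 to get c = 110010110010101.


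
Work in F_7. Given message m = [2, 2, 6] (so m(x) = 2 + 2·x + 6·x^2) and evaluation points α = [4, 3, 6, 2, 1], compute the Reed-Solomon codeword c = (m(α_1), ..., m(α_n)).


c = [1, 6, 6, 2, 3]

Message polynomial: m(x) = 2 + 2·x + 6·x^2 (mod 7).
For each evaluation point α_i, compute m(α_i) mod 7:
  α_1 = 4: Horner steps 6 → 5 → 1, so m(4) = 1.
  α_2 = 3: Horner steps 6 → 6 → 6, so m(3) = 6.
  α_3 = 6: Horner steps 6 → 3 → 6, so m(6) = 6.
  α_4 = 2: Horner steps 6 → 0 → 2, so m(2) = 2.
  α_5 = 1: Horner steps 6 → 1 → 3, so m(1) = 3.
Codeword c = [1, 6, 6, 2, 3] ∈ F_7^5.


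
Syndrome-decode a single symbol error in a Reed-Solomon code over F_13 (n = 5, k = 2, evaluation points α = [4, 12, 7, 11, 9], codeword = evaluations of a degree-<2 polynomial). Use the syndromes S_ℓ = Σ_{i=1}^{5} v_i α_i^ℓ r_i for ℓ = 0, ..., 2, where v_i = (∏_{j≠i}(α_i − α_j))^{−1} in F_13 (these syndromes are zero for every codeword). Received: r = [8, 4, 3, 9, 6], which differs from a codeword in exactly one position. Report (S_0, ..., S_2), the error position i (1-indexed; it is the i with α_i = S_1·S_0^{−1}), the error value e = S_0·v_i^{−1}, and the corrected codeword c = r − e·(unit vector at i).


S = (2, 8, 6), error at position 1, error magnitude e = 3, c = [5, 4, 3, 9, 6].

Step 1: column multipliers v_i = (∏_{j≠i}(α_i − α_j))^{−1} mod 13.
  i = 1 (α = 4): (4−12)(4−7)(4−11)(4−9) = (−8)·(−3)·(−7)·(−5) = 840 ≡ 8, so v_1 = 8^{−1} = 5 (mod 13).
  i = 2 (α = 12): (12−4)(12−7)(12−11)(12−9) = 8·5·1·3 = 120 ≡ 3, so v_2 = 3^{−1} = 9 (mod 13).
  i = 3 (α = 7): (7−4)(7−12)(7−11)(7−9) = 3·(−5)·(−4)·(−2) = −120 ≡ 10, so v_3 = 10^{−1} = 4 (mod 13).
  i = 4 (α = 11): (11−4)(11−12)(11−7)(11−9) = 7·(−1)·4·2 = −56 ≡ 9, so v_4 = 9^{−1} = 3 (mod 13).
  i = 5 (α = 9): (9−4)(9−12)(9−7)(9−11) = 5·(−3)·2·(−2) = 60 ≡ 8, so v_5 = 8^{−1} = 5 (mod 13).
  v = [5, 9, 4, 3, 5].
Step 2: syndromes of r = [8, 4, 3, 9, 6] (all sums mod 13).
  S_0 = Σ v_i r_i = 5·8 + 9·4 + 4·3 + 3·9 + 5·6 = 145 ≡ 2.
  S_1 = Σ v_i α_i r_i = 5·4·8 + 9·12·4 + 4·7·3 + 3·11·9 + 5·9·6 = 1243 ≡ 8.
  α_i^2 mod 13 = [3, 1, 10, 4, 3].
  S_2 = Σ v_i α_i^2 r_i = 5·3·8 + 9·1·4 + 4·10·3 + 3·4·9 + 5·3·6 = 474 ≡ 6.
  S = (2, 8, 6) ≠ 0, so r is not a codeword (an error is present).
Step 3: locate the error. For a single error e at position i, S_ℓ = v_i·e·α_i^ℓ, so α_err = S_1/S_0.
  S_0^{−1} = 2^{−1} = 7 (mod 13), so α_err = 8·7 = 56 ≡ 4 = α_1. Error position i = 1.
  Consistency check: S_2/S_1 = 6·5 = 30 ≡ 4 = α_err ✓ (single-error assumption holds).
Step 4: error magnitude e = S_0/v_1 = S_0·∏_{j≠1}(α_1 − α_j) = 2·8 = 16 ≡ 3 (mod 13).
Step 5: correct position 1: c_1 = r_1 − e = 8 − 3 ≡ 5 (mod 13). Hence c = [5, 4, 3, 9, 6].
  Check: interpolating c through the α_i gives m(x) = 12 + 8·x (degree < 2) with m(α_i) = c_i for every i, so c is indeed a codeword.


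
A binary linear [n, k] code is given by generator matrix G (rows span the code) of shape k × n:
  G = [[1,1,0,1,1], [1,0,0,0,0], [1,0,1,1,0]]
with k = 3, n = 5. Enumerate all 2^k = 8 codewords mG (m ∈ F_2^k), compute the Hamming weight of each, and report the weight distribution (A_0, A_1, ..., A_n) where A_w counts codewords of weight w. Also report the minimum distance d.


Weight distribution: A_0 = 1, A_1 = 1, A_2 = 1, A_3 = 3, A_4 = 2. Minimum distance d = 1.

Enumerate all 2^3 = 8 messages m ∈ F_2^3.
For each, compute codeword c = mG in F_2^5, then tally its weight.
  m = 000 → c = 00000, weight = 0.
  m = 100 → c = 11011, weight = 4.
  m = 010 → c = 10000, weight = 1.
  m = 110 → c = 01011, weight = 3.
  m = 001 → c = 10110, weight = 3.
  m = 101 → c = 01101, weight = 3.
  m = 011 → c = 00110, weight = 2.
  m = 111 → c = 11101, weight = 4.
Tally weights:
  weight 0: 1 codewords.
  weight 1: 1 codewords.
  weight 2: 1 codewords.
  weight 3: 3 codewords.
  weight 4: 2 codewords.
Minimum distance d = smallest w > 0 with A_w > 0 = 1.
Sanity: Σ A_w = 8 = 2^3 = 8 ✓.


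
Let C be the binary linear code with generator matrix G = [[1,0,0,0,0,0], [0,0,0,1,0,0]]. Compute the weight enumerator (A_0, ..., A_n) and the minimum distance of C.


Weight distribution: A_0 = 1, A_1 = 2, A_2 = 1. Minimum distance d = 1.

Enumerate all 2^2 = 4 messages m ∈ F_2^2.
For each, compute codeword c = mG in F_2^6, then tally its weight.
  m = 00 → c = 000000, weight = 0.
  m = 10 → c = 100000, weight = 1.
  m = 01 → c = 000100, weight = 1.
  m = 11 → c = 100100, weight = 2.
Tally weights:
  weight 0: 1 codewords.
  weight 1: 2 codewords.
  weight 2: 1 codewords.
Minimum distance d = smallest w > 0 with A_w > 0 = 1.
Sanity: Σ A_w = 4 = 2^2 = 4 ✓.


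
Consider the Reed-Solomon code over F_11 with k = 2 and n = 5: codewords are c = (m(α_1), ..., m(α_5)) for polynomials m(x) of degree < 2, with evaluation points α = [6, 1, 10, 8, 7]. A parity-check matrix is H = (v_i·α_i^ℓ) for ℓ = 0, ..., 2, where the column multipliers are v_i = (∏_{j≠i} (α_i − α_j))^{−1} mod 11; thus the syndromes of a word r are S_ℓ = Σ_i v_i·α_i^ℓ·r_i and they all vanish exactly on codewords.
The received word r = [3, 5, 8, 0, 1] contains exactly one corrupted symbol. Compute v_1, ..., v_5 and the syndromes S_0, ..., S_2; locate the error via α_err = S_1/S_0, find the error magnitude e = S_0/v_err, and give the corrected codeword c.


S = (7, 5, 2), error at position 5, error magnitude e = 5, c = [3, 5, 8, 0, 7].

Step 1: column multipliers v_i = (∏_{j≠i}(α_i − α_j))^{−1} mod 11.
  i = 1 (α = 6): (6−1)(6−10)(6−8)(6−7) = 5·(−4)·(−2)·(−1) = −40 ≡ 4, so v_1 = 4^{−1} = 3 (mod 11).
  i = 2 (α = 1): (1−6)(1−10)(1−8)(1−7) = (−5)·(−9)·(−7)·(−6) = 1890 ≡ 9, so v_2 = 9^{−1} = 5 (mod 11).
  i = 3 (α = 10): (10−6)(10−1)(10−8)(10−7) = 4·9·2·3 = 216 ≡ 7, so v_3 = 7^{−1} = 8 (mod 11).
  i = 4 (α = 8): (8−6)(8−1)(8−10)(8−7) = 2·7·(−2)·1 = −28 ≡ 5, so v_4 = 5^{−1} = 9 (mod 11).
  i = 5 (α = 7): (7−6)(7−1)(7−10)(7−8) = 1·6·(−3)·(−1) = 18 ≡ 7, so v_5 = 7^{−1} = 8 (mod 11).
  v = [3, 5, 8, 9, 8].
Step 2: syndromes of r = [3, 5, 8, 0, 1] (all sums mod 11).
  S_0 = Σ v_i r_i = 3·3 + 5·5 + 8·8 + 9·0 + 8·1 = 106 ≡ 7.
  S_1 = Σ v_i α_i r_i = 3·6·3 + 5·1·5 + 8·10·8 + 9·8·0 + 8·7·1 = 775 ≡ 5.
  α_i^2 mod 11 = [3, 1, 1, 9, 5].
  S_2 = Σ v_i α_i^2 r_i = 3·3·3 + 5·1·5 + 8·1·8 + 9·9·0 + 8·5·1 = 156 ≡ 2.
  S = (7, 5, 2) ≠ 0, so r is not a codeword (an error is present).
Step 3: locate the error. For a single error e at position i, S_ℓ = v_i·e·α_i^ℓ, so α_err = S_1/S_0.
  S_0^{−1} = 7^{−1} = 8 (mod 11), so α_err = 5·8 = 40 ≡ 7 = α_5. Error position i = 5.
  Consistency check: S_2/S_1 = 2·9 = 18 ≡ 7 = α_err ✓ (single-error assumption holds).
Step 4: error magnitude e = S_0/v_5 = S_0·∏_{j≠5}(α_5 − α_j) = 7·7 = 49 ≡ 5 (mod 11).
Step 5: correct position 5: c_5 = r_5 − e = 1 − 5 ≡ 7 (mod 11). Hence c = [3, 5, 8, 0, 7].
  Check: interpolating c through the α_i gives m(x) = 1 + 4·x (degree < 2) with m(α_i) = c_i for every i, so c is indeed a codeword.


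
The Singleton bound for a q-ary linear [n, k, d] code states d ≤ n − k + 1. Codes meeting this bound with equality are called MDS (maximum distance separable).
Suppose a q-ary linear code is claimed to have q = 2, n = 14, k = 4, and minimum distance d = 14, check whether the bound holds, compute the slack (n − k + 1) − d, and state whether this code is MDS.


Singleton RHS = n − k + 1 = 11, slack = -3, bound violated (no such code; not MDS).

Singleton bound: d ≤ n − k + 1.
Here n = 14, k = 4, so n − k + 1 = 11.
Given d = 14, check d ≤ 11: NO.
Slack = (n − k + 1) − d = -3.
The slack is negative: d = 14 exceeds n − k + 1 = 11 by 3, so the Singleton bound is violated and no linear [14, 4, 14]_2 code can exist. In particular it is not MDS (MDS requires d = n − k + 1 exactly).
Description: the claimed parameters are [14, 4, 14]_2; such a code would be impossible (violates the Singleton bound).


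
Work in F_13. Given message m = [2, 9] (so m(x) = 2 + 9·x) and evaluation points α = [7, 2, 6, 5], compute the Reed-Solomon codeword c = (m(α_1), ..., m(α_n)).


c = [0, 7, 4, 8]

Message polynomial: m(x) = 2 + 9·x (mod 13).
For each evaluation point α_i, compute m(α_i) mod 13:
  α_1 = 7: Horner steps 9 → 0, so m(7) = 0.
  α_2 = 2: Horner steps 9 → 7, so m(2) = 7.
  α_3 = 6: Horner steps 9 → 4, so m(6) = 4.
  α_4 = 5: Horner steps 9 → 8, so m(5) = 8.
Codeword c = [0, 7, 4, 8] ∈ F_13^4.


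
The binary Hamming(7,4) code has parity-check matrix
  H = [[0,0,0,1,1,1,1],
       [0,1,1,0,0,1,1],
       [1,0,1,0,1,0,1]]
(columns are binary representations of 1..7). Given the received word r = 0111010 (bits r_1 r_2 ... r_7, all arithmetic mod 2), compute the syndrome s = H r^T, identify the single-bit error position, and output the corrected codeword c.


s = (0, 1, 1)^T, error position = 3, corrected codeword c = 0101010

Compute s = H r^T mod 2 one row at a time:
  s_1 = 1 + 0 + 1 + 0 = 2 ≡ 0 (mod 2).
  s_2 = 1 + 1 + 1 + 0 = 3 ≡ 1 (mod 2).
  s_3 = 0 + 1 + 0 + 0 = 1 ≡ 1 (mod 2).
s = (0, 1, 1)^T — this equals column 3 of H (binary 011), so error is at position 3.
Correct: flip bit 3 of r = 0111010 to get c = 0101010.


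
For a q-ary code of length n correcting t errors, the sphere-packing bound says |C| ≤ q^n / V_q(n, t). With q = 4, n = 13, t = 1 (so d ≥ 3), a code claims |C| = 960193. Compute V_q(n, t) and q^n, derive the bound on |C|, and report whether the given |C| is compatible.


V_q(n, t) = 40, q^n = 67108864, Hamming bound = 1677721, |C| = 960193 ≤ bound (satisfied).

Step 1: Compute V_q(n, t) = Σ_{j=0}^1 C(n, j) (q−1)^j.
  j = 0: C(13,0)·(3)^0 = 1·1 = 1.
  j = 1: C(13,1)·(3)^1 = 13·3 = 39.
  V_q(n, t) = 1 + 39 = 40.
Step 2: q^n = 4^13 = 67108864.
Step 3: Hamming bound ⌊q^n / V_q(n,t)⌋ = ⌊67108864/40⌋ = 1677721.
Step 4: Compare |C| = 960193 to 1677721: satisfied.
The claimed |C| lies below the Hamming bound.


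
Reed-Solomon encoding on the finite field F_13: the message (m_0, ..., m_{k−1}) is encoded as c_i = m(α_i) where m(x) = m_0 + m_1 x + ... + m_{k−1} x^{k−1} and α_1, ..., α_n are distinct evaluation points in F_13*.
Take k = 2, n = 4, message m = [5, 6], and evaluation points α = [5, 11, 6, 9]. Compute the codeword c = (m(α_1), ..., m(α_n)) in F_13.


c = [9, 6, 2, 7]

Message polynomial: m(x) = 5 + 6·x (mod 13).
For each evaluation point α_i, compute m(α_i) mod 13:
  α_1 = 5: Horner steps 6 → 9, so m(5) = 9.
  α_2 = 11: Horner steps 6 → 6, so m(11) = 6.
  α_3 = 6: Horner steps 6 → 2, so m(6) = 2.
  α_4 = 9: Horner steps 6 → 7, so m(9) = 7.
Codeword c = [9, 6, 2, 7] ∈ F_13^4.


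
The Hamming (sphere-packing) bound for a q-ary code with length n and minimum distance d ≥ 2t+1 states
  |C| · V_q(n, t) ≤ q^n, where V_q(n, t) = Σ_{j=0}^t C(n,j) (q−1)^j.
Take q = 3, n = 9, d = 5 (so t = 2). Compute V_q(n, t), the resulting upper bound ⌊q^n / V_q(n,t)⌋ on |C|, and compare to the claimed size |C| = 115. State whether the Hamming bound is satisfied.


V_q(n, t) = 163, q^n = 19683, Hamming bound = 120, |C| = 115 ≤ bound (satisfied).

Step 1: Compute V_q(n, t) = Σ_{j=0}^2 C(n, j) (q−1)^j.
  j = 0: C(9,0)·(2)^0 = 1·1 = 1.
  j = 1: C(9,1)·(2)^1 = 9·2 = 18.
  j = 2: C(9,2)·(2)^2 = 36·4 = 144.
  V_q(n, t) = 1 + 18 + 144 = 163.
Step 2: q^n = 3^9 = 19683.
Step 3: Hamming bound ⌊q^n / V_q(n,t)⌋ = ⌊19683/163⌋ = 120.
Step 4: Compare |C| = 115 to 120: satisfied.
The claimed |C| lies below the Hamming bound.


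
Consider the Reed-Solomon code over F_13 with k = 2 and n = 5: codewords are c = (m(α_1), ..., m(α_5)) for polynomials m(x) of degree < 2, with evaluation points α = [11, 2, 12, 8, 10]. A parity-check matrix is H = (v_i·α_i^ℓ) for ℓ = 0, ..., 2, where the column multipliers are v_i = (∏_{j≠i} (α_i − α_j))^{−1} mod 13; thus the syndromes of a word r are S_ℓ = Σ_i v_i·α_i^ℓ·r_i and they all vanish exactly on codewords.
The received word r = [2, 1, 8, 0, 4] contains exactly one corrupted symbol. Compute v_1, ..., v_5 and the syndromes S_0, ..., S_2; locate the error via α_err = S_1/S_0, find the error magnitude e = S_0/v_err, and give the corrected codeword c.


S = (4, 5, 3), error at position 1, error magnitude e = 9, c = [6, 1, 8, 0, 4].

Step 1: column multipliers v_i = (∏_{j≠i}(α_i − α_j))^{−1} mod 13.
  i = 1 (α = 11): (11−2)(11−12)(11−8)(11−10) = 9·(−1)·3·1 = −27 ≡ 12, so v_1 = 12^{−1} = 12 (mod 13).
  i = 2 (α = 2): (2−11)(2−12)(2−8)(2−10) = (−9)·(−10)·(−6)·(−8) = 4320 ≡ 4, so v_2 = 4^{−1} = 10 (mod 13).
  i = 3 (α = 12): (12−11)(12−2)(12−8)(12−10) = 1·10·4·2 = 80 ≡ 2, so v_3 = 2^{−1} = 7 (mod 13).
  i = 4 (α = 8): (8−11)(8−2)(8−12)(8−10) = (−3)·6·(−4)·(−2) = −144 ≡ 12, so v_4 = 12^{−1} = 12 (mod 13).
  i = 5 (α = 10): (10−11)(10−2)(10−12)(10−8) = (−1)·8·(−2)·2 = 32 ≡ 6, so v_5 = 6^{−1} = 11 (mod 13).
  v = [12, 10, 7, 12, 11].
Step 2: syndromes of r = [2, 1, 8, 0, 4] (all sums mod 13).
  S_0 = Σ v_i r_i = 12·2 + 10·1 + 7·8 + 12·0 + 11·4 = 134 ≡ 4.
  S_1 = Σ v_i α_i r_i = 12·11·2 + 10·2·1 + 7·12·8 + 12·8·0 + 11·10·4 = 1396 ≡ 5.
  α_i^2 mod 13 = [4, 4, 1, 12, 9].
  S_2 = Σ v_i α_i^2 r_i = 12·4·2 + 10·4·1 + 7·1·8 + 12·12·0 + 11·9·4 = 588 ≡ 3.
  S = (4, 5, 3) ≠ 0, so r is not a codeword (an error is present).
Step 3: locate the error. For a single error e at position i, S_ℓ = v_i·e·α_i^ℓ, so α_err = S_1/S_0.
  S_0^{−1} = 4^{−1} = 10 (mod 13), so α_err = 5·10 = 50 ≡ 11 = α_1. Error position i = 1.
  Consistency check: S_2/S_1 = 3·8 = 24 ≡ 11 = α_err ✓ (single-error assumption holds).
Step 4: error magnitude e = S_0/v_1 = S_0·∏_{j≠1}(α_1 − α_j) = 4·12 = 48 ≡ 9 (mod 13).
Step 5: correct position 1: c_1 = r_1 − e = 2 − 9 ≡ 6 (mod 13). Hence c = [6, 1, 8, 0, 4].
  Check: interpolating c through the α_i gives m(x) = 10 + 2·x (degree < 2) with m(α_i) = c_i for every i, so c is indeed a codeword.


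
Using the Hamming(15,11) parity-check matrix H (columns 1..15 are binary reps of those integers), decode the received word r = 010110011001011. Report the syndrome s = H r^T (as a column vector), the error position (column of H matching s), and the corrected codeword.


s = (1, 1, 1, 1)^T, error position = 15, corrected codeword c = 010110011001010

Compute s = H r^T mod 2 one row at a time:
  s_1 = 1 + 1 + 0 + 0 + 1 + 0 + 1 + 1 = 5 ≡ 1 (mod 2).
  s_2 = 1 + 1 + 0 + 0 + 1 + 0 + 1 + 1 = 5 ≡ 1 (mod 2).
  s_3 = 1 + 0 + 0 + 0 + 0 + 0 + 1 + 1 = 3 ≡ 1 (mod 2).
  s_4 = 0 + 0 + 1 + 0 + 1 + 0 + 0 + 1 = 3 ≡ 1 (mod 2).
s = (1, 1, 1, 1)^T — this equals column 15 of H (binary 1111), so error is at position 15.
Correct: flip bit 15 of r = 010110011001011 to get c = 010110011001010.


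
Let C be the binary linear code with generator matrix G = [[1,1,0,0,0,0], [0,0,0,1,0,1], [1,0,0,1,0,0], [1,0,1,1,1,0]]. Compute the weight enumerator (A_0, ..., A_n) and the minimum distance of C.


Weight distribution: A_0 = 1, A_2 = 7, A_4 = 7, A_6 = 1. Minimum distance d = 2.

Enumerate all 2^4 = 16 messages m ∈ F_2^4.
For each, compute codeword c = mG in F_2^6, then tally its weight.
  m = 0000 → c = 000000, weight = 0.
  m = 1000 → c = 110000, weight = 2.
  m = 0100 → c = 000101, weight = 2.
  m = 1100 → c = 110101, weight = 4.
  m = 0010 → c = 100100, weight = 2.
  m = 1010 → c = 010100, weight = 2.
  m = 0110 → c = 100001, weight = 2.
  m = 1110 → c = 010001, weight = 2.
  m = 0001 → c = 101110, weight = 4.
  m = 1001 → c = 011110, weight = 4.
  m = 0101 → c = 101011, weight = 4.
  m = 1101 → c = 011011, weight = 4.
  m = 0011 → c = 001010, weight = 2.
  m = 1011 → c = 111010, weight = 4.
  m = 0111 → c = 001111, weight = 4.
  m = 1111 → c = 111111, weight = 6.
Tally weights:
  weight 0: 1 codewords.
  weight 2: 7 codewords.
  weight 4: 7 codewords.
  weight 6: 1 codewords.
Minimum distance d = smallest w > 0 with A_w > 0 = 2.
Sanity: Σ A_w = 16 = 2^4 = 16 ✓.


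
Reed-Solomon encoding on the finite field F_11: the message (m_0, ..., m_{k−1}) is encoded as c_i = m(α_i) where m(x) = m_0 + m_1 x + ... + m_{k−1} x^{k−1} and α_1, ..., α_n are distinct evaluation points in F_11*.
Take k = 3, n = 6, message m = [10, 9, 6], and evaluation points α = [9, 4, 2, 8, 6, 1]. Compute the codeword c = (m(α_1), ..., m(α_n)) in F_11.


c = [5, 10, 8, 4, 5, 3]

Message polynomial: m(x) = 10 + 9·x + 6·x^2 (mod 11).
For each evaluation point α_i, compute m(α_i) mod 11:
  α_1 = 9: Horner steps 6 → 8 → 5, so m(9) = 5.
  α_2 = 4: Horner steps 6 → 0 → 10, so m(4) = 10.
  α_3 = 2: Horner steps 6 → 10 → 8, so m(2) = 8.
  α_4 = 8: Horner steps 6 → 2 → 4, so m(8) = 4.
  α_5 = 6: Horner steps 6 → 1 → 5, so m(6) = 5.
  α_6 = 1: Horner steps 6 → 4 → 3, so m(1) = 3.
Codeword c = [5, 10, 8, 4, 5, 3] ∈ F_11^6.


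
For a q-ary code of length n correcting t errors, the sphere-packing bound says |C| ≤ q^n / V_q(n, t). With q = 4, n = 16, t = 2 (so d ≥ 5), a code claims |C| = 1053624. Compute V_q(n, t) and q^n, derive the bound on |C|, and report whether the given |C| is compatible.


V_q(n, t) = 1129, q^n = 4294967296, Hamming bound = 3804222, |C| = 1053624 ≤ bound (satisfied).

Step 1: Compute V_q(n, t) = Σ_{j=0}^2 C(n, j) (q−1)^j.
  j = 0: C(16,0)·(3)^0 = 1·1 = 1.
  j = 1: C(16,1)·(3)^1 = 16·3 = 48.
  j = 2: C(16,2)·(3)^2 = 120·9 = 1080.
  V_q(n, t) = 1 + 48 + 1080 = 1129.
Step 2: q^n = 4^16 = 4294967296.
Step 3: Hamming bound ⌊q^n / V_q(n,t)⌋ = ⌊4294967296/1129⌋ = 3804222.
Step 4: Compare |C| = 1053624 to 3804222: satisfied.
The claimed |C| lies below the Hamming bound.


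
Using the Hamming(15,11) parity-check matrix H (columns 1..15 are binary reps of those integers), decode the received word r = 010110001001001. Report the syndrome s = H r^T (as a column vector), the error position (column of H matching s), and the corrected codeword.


s = (1, 0, 0, 1)^T, error position = 9, corrected codeword c = 010110000001001

Compute s = H r^T mod 2 one row at a time:
  s_1 = 0 + 1 + 0 + 0 + 1 + 0 + 0 + 1 = 3 ≡ 1 (mod 2).
  s_2 = 1 + 1 + 0 + 0 + 1 + 0 + 0 + 1 = 4 ≡ 0 (mod 2).
  s_3 = 1 + 0 + 0 + 0 + 0 + 0 + 0 + 1 = 2 ≡ 0 (mod 2).
  s_4 = 0 + 0 + 1 + 0 + 1 + 0 + 0 + 1 = 3 ≡ 1 (mod 2).
s = (1, 0, 0, 1)^T — this equals column 9 of H (binary 1001), so error is at position 9.
Correct: flip bit 9 of r = 010110001001001 to get c = 010110000001001.


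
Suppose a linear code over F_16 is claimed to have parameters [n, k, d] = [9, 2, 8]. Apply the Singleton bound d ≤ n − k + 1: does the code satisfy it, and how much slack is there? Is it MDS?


Singleton RHS = n − k + 1 = 8, slack = 0, bound satisfied, MDS.

Singleton bound: d ≤ n − k + 1.
Here n = 9, k = 2, so n − k + 1 = 8.
Given d = 8, check d ≤ 8: YES.
Slack = (n − k + 1) − d = 0.
The code is MDS (slack = 0).
Description: the claimed parameters are [9, 2, 8]_16; such a code would be MDS (meets Singleton bound).


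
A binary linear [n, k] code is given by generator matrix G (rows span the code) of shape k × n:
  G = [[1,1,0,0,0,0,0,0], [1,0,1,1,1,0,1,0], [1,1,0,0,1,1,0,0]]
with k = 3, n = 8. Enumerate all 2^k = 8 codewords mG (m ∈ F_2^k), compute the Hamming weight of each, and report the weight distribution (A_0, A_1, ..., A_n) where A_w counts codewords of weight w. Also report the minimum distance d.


Weight distribution: A_0 = 1, A_2 = 2, A_4 = 1, A_5 = 4. Minimum distance d = 2.

Enumerate all 2^3 = 8 messages m ∈ F_2^3.
For each, compute codeword c = mG in F_2^8, then tally its weight.
  m = 000 → c = 00000000, weight = 0.
  m = 100 → c = 11000000, weight = 2.
  m = 010 → c = 10111010, weight = 5.
  m = 110 → c = 01111010, weight = 5.
  m = 001 → c = 11001100, weight = 4.
  m = 101 → c = 00001100, weight = 2.
  m = 011 → c = 01110110, weight = 5.
  m = 111 → c = 10110110, weight = 5.
Tally weights:
  weight 0: 1 codewords.
  weight 2: 2 codewords.
  weight 4: 1 codewords.
  weight 5: 4 codewords.
Minimum distance d = smallest w > 0 with A_w > 0 = 2.
Sanity: Σ A_w = 8 = 2^3 = 8 ✓.
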